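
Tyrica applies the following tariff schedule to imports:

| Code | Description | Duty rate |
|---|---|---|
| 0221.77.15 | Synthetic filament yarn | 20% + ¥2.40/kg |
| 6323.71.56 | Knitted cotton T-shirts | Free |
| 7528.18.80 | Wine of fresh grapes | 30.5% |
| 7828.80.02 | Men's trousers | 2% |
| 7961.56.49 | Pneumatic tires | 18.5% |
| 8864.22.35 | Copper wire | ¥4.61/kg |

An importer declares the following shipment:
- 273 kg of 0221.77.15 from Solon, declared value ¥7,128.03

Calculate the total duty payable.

Line 1 (0221.77.15, Solon, 273 kg, ¥7,128.03):
Base rate for 0221.77.15 is 20% + ¥2.40/kg.
Duty = ¥7,128.03 × 20% + 273 × ¥2.40 = ¥2,080.81.

¥2,080.81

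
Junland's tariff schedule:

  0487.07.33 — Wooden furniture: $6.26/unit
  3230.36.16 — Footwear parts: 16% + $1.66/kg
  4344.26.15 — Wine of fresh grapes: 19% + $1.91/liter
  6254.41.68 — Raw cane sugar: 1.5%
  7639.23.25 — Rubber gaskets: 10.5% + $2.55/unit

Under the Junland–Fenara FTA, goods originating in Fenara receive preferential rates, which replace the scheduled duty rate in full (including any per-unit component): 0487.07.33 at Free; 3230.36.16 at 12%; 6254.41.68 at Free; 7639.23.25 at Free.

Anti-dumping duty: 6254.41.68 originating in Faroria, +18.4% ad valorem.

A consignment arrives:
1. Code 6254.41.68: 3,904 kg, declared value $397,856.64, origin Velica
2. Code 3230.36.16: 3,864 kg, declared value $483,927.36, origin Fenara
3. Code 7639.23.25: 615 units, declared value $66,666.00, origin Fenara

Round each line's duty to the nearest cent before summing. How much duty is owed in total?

Line 1 (6254.41.68, Velica, 3,904 kg, $397,856.64):
Base rate for 6254.41.68 is 1.5%.
6254.41.68 has an FTA preferential rate, but origin Velica is not Fenara; base rate stands.
The additional-duty order on 6254.41.68 targets Faroria, not Velica; it does not apply.
Duty = $397,856.64 × 1.5% = $5,967.85.
Line 2 (3230.36.16, Fenara, 3,864 kg, $483,927.36):
Base rate for 3230.36.16 is 16% + $1.66/kg.
Origin Fenara qualifies under the Junland–Fenara agreement and 3230.36.16 is covered: preferential rate 12% applies instead.
Duty = $483,927.36 × 12% = $58,071.28.
Line 3 (7639.23.25, Fenara, 615 units, $66,666.00):
Base rate for 7639.23.25 is 10.5% + $2.55/unit.
Origin Fenara qualifies under the Junland–Fenara agreement and 7639.23.25 is covered: preferential rate Free applies instead.
Duty = $66,666.00 × 0% = $0.00.
Total = $5,967.85 + $58,071.28 + $0.00 = $64,039.13.

$64,039.13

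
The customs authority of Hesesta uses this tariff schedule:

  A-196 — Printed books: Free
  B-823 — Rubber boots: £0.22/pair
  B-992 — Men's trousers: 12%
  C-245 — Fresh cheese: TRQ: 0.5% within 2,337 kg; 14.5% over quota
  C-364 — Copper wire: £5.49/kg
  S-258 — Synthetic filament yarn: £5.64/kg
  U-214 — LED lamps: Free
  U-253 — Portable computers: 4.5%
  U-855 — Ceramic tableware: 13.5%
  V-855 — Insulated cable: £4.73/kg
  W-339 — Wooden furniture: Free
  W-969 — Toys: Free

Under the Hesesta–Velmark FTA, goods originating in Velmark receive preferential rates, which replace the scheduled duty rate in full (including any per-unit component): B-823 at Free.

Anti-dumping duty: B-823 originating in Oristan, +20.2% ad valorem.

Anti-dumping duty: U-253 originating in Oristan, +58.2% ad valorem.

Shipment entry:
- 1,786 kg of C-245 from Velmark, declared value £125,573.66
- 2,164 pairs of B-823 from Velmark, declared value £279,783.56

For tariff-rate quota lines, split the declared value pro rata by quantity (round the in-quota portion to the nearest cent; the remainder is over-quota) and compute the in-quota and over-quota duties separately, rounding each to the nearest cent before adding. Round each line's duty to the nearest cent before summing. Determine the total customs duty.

Line 1 (C-245, Velmark, 1,786 kg, £125,573.66):
Code C-245 is under a tariff-rate quota (threshold 2,337 kg). Quantity 1,786 kg is within the quota, so the in-quota rate 0.5% applies to the full value.
Duty = £125,573.66 × 0.5% = £627.87.
Line 2 (B-823, Velmark, 2,164 pairs, £279,783.56):
Base rate for B-823 is £0.22/pair.
Origin Velmark qualifies under the Hesesta–Velmark agreement and B-823 is covered: preferential rate Free applies instead.
The additional-duty order on B-823 targets Oristan, not Velmark; it does not apply.
Duty = £279,783.56 × 0% = £0.00.
Total = £627.87 + £0.00 = £627.87.

£627.87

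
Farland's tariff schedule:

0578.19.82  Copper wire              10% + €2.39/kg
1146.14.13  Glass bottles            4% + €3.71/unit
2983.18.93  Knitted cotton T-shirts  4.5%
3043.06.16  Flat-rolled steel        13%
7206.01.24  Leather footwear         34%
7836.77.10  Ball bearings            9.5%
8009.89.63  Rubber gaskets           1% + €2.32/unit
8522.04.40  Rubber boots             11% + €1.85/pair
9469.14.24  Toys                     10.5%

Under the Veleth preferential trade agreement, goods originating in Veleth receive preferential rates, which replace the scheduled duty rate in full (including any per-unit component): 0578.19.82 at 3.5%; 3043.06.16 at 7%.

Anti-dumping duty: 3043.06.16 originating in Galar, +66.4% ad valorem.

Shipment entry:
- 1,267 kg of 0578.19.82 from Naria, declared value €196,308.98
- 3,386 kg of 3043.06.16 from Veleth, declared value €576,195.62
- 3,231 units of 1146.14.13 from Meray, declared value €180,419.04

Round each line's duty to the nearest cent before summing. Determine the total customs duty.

Line 1 (0578.19.82, Naria, 1,267 kg, €196,308.98):
Base rate for 0578.19.82 is 10% + €2.39/kg.
0578.19.82 has an FTA preferential rate, but origin Naria is not Veleth; base rate stands.
Duty = €196,308.98 × 10% + 1,267 × €2.39 = €22,659.03.
Line 2 (3043.06.16, Veleth, 3,386 kg, €576,195.62):
Base rate for 3043.06.16 is 13%.
Origin Veleth qualifies under the Farland–Veleth agreement and 3043.06.16 is covered: preferential rate 7% applies instead.
The additional-duty order on 3043.06.16 targets Galar, not Veleth; it does not apply.
Duty = €576,195.62 × 7% = €40,333.69.
Line 3 (1146.14.13, Meray, 3,231 units, €180,419.04):
Base rate for 1146.14.13 is 4% + €3.71/unit.
Duty = €180,419.04 × 4% + 3,231 × €3.71 = €19,203.77.
Total = €22,659.03 + €40,333.69 + €19,203.77 = €82,196.49.

€82,196.49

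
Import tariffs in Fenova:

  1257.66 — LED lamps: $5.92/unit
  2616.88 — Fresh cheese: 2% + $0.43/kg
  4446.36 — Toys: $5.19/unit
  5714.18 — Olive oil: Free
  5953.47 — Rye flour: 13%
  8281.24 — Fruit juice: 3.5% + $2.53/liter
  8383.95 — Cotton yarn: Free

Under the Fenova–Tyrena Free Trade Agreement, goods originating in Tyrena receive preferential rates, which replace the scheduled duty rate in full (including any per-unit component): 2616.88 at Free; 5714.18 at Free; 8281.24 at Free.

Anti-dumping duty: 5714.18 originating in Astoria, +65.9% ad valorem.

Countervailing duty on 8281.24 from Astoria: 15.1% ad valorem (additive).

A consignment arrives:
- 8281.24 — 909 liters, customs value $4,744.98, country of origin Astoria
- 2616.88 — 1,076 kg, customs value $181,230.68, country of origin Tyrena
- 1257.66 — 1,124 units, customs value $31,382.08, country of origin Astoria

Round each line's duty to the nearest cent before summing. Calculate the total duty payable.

$9,836.42

Line 1 (8281.24, Astoria, 909 liters, $4,744.98):
Base rate for 8281.24 is 3.5% + $2.53/liter.
8281.24 has an FTA preferential rate, but origin Astoria is not Tyrena; base rate stands.
Additional duty on 8281.24 from Astoria: +15.1%. Applied ad valorem rate: 3.5% + 15.1% = 18.6%.
Duty = $4,744.98 × 18.6% + 909 × $2.53 = $3,182.34.
Line 2 (2616.88, Tyrena, 1,076 kg, $181,230.68):
Base rate for 2616.88 is 2% + $0.43/kg.
Origin Tyrena qualifies under the Fenova–Tyrena agreement and 2616.88 is covered: preferential rate Free applies instead.
Duty = $181,230.68 × 0% = $0.00.
Line 3 (1257.66, Astoria, 1,124 units, $31,382.08):
Base rate for 1257.66 is $5.92/unit.
Duty = 1,124 × $5.92 = $6,654.08.
Total = $3,182.34 + $0.00 + $6,654.08 = $9,836.42.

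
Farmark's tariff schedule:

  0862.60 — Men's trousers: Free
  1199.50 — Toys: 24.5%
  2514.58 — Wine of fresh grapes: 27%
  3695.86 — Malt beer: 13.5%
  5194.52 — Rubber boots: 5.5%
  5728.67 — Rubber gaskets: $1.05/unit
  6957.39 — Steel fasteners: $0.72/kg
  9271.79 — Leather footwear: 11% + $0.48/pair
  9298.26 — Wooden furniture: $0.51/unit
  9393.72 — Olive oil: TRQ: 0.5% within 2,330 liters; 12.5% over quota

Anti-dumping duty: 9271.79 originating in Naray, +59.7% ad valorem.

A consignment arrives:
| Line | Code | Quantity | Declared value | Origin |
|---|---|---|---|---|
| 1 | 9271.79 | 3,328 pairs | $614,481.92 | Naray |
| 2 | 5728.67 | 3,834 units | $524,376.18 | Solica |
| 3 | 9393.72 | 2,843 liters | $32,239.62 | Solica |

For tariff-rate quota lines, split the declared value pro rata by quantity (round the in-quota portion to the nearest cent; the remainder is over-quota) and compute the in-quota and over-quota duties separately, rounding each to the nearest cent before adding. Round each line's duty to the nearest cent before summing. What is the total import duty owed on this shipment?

Line 1 (9271.79, Naray, 3,328 pairs, $614,481.92):
Base rate for 9271.79 is 11% + $0.48/pair.
Additional duty on 9271.79 from Naray: +59.7%. Applied ad valorem rate: 11% + 59.7% = 70.7%.
Duty = $614,481.92 × 70.7% + 3,328 × $0.48 = $436,036.16.
Line 2 (5728.67, Solica, 3,834 units, $524,376.18):
Base rate for 5728.67 is $1.05/unit.
Duty = 3,834 × $1.05 = $4,025.70.
Line 3 (9393.72, Solica, 2,843 liters, $32,239.62):
Code 9393.72 is under a tariff-rate quota (threshold 2,330 liters). In-quota: 2,330 liters at 0.5%; over-quota: 513 liters at 12.5%.
Pro-rata value split: in-quota = $32,239.62 × 2,330/2,843 = $26,422.20; over-quota = $32,239.62 − $26,422.20 = $5,817.42.
In-quota duty = $26,422.20 × 0.5% = $132.11. Over-quota duty = $5,817.42 × 12.5% = $727.18.
Line duty = $132.11 + $727.18 = $859.29.
Total = $436,036.16 + $4,025.70 + $859.29 = $440,921.15.

$440,921.15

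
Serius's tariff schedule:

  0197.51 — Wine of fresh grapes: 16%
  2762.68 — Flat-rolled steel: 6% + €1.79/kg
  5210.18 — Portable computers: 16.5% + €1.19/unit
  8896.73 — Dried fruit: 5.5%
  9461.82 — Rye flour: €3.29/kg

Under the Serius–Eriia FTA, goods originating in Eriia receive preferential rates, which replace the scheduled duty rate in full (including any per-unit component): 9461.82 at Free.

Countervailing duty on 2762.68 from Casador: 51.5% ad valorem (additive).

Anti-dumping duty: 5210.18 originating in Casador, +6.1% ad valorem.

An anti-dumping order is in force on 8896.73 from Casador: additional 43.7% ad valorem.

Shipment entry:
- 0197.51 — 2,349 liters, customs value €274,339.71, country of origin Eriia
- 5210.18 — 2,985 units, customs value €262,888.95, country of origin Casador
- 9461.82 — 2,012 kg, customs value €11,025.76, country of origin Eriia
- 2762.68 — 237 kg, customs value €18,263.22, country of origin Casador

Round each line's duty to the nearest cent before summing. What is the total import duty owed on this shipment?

€117,784.98

Line 1 (0197.51, Eriia, 2,349 liters, €274,339.71):
Base rate for 0197.51 is 16%.
Origin Eriia is the FTA partner but 0197.51 is not on the preference list; base rate stands.
Duty = €274,339.71 × 16% = €43,894.35.
Line 2 (5210.18, Casador, 2,985 units, €262,888.95):
Base rate for 5210.18 is 16.5% + €1.19/unit.
Additional duty on 5210.18 from Casador: +6.1%. Applied ad valorem rate: 16.5% + 6.1% = 22.6%.
Duty = €262,888.95 × 22.6% + 2,985 × €1.19 = €62,965.05.
Line 3 (9461.82, Eriia, 2,012 kg, €11,025.76):
Base rate for 9461.82 is €3.29/kg.
Origin Eriia qualifies under the Serius–Eriia agreement and 9461.82 is covered: preferential rate Free applies instead.
Duty = €11,025.76 × 0% = €0.00.
Line 4 (2762.68, Casador, 237 kg, €18,263.22):
Base rate for 2762.68 is 6% + €1.79/kg.
Additional duty on 2762.68 from Casador: +51.5%. Applied ad valorem rate: 6% + 51.5% = 57.5%.
Duty = €18,263.22 × 57.5% + 237 × €1.79 = €10,925.58.
Total = €43,894.35 + €62,965.05 + €0.00 + €10,925.58 = €117,784.98.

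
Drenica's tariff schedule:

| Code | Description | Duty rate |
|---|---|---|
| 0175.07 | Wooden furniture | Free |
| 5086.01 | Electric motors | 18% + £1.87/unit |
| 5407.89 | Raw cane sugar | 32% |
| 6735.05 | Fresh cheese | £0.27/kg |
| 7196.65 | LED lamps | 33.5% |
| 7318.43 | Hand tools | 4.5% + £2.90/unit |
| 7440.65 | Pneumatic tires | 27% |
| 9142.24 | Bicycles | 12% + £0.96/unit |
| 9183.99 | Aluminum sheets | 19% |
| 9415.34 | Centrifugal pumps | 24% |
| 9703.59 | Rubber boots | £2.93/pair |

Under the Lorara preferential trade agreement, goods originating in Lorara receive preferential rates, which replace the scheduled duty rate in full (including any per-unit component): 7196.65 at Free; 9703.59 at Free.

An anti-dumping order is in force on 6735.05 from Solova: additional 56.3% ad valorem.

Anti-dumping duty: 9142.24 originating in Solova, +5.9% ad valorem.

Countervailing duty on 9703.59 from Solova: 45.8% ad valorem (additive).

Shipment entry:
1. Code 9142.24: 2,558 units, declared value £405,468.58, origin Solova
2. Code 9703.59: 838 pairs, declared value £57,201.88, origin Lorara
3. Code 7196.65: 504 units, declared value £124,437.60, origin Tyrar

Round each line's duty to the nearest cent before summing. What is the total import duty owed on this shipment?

Line 1 (9142.24, Solova, 2,558 units, £405,468.58):
Base rate for 9142.24 is 12% + £0.96/unit.
Additional duty on 9142.24 from Solova: +5.9%. Applied ad valorem rate: 12% + 5.9% = 17.9%.
Duty = £405,468.58 × 17.9% + 2,558 × £0.96 = £75,034.56.
Line 2 (9703.59, Lorara, 838 pairs, £57,201.88):
Base rate for 9703.59 is £2.93/pair.
Origin Lorara qualifies under the Drenica–Lorara agreement and 9703.59 is covered: preferential rate Free applies instead.
The additional-duty order on 9703.59 targets Solova, not Lorara; it does not apply.
Duty = £57,201.88 × 0% = £0.00.
Line 3 (7196.65, Tyrar, 504 units, £124,437.60):
Base rate for 7196.65 is 33.5%.
7196.65 has an FTA preferential rate, but origin Tyrar is not Lorara; base rate stands.
Duty = £124,437.60 × 33.5% = £41,686.60.
Total = £75,034.56 + £0.00 + £41,686.60 = £116,721.16.

£116,721.16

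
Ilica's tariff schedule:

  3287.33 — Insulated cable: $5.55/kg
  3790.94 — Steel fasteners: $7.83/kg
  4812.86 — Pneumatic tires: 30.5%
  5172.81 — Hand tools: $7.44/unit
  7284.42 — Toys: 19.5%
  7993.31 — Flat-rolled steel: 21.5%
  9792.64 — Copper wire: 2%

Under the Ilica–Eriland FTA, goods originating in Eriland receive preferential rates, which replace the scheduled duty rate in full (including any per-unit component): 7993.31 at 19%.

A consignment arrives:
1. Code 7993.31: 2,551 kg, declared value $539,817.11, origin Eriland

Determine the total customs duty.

Line 1 (7993.31, Eriland, 2,551 kg, $539,817.11):
Base rate for 7993.31 is 21.5%.
Origin Eriland qualifies under the Ilica–Eriland agreement and 7993.31 is covered: preferential rate 19% applies instead.
Duty = $539,817.11 × 19% = $102,565.25.

$102,565.25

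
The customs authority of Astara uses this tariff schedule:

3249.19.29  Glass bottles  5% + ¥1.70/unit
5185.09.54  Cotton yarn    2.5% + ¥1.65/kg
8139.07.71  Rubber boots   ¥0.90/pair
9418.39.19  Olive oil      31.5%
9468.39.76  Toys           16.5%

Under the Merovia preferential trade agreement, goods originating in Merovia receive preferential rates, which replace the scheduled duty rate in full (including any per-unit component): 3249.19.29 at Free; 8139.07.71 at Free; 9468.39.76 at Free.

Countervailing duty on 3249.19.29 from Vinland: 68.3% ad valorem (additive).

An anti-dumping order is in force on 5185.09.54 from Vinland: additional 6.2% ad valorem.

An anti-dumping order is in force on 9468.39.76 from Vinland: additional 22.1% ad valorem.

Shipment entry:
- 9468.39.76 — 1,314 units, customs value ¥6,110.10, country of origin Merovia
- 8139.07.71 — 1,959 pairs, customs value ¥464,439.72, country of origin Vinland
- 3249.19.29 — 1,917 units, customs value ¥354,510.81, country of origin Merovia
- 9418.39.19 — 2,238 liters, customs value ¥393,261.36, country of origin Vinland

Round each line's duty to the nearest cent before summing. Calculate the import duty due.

¥125,640.43

Line 1 (9468.39.76, Merovia, 1,314 units, ¥6,110.10):
Base rate for 9468.39.76 is 16.5%.
Origin Merovia qualifies under the Astara–Merovia agreement and 9468.39.76 is covered: preferential rate Free applies instead.
The additional-duty order on 9468.39.76 targets Vinland, not Merovia; it does not apply.
Duty = ¥6,110.10 × 0% = ¥0.00.
Line 2 (8139.07.71, Vinland, 1,959 pairs, ¥464,439.72):
Base rate for 8139.07.71 is ¥0.90/pair.
8139.07.71 has an FTA preferential rate, but origin Vinland is not Merovia; base rate stands.
Duty = 1,959 × ¥0.90 = ¥1,763.10.
Line 3 (3249.19.29, Merovia, 1,917 units, ¥354,510.81):
Base rate for 3249.19.29 is 5% + ¥1.70/unit.
Origin Merovia qualifies under the Astara–Merovia agreement and 3249.19.29 is covered: preferential rate Free applies instead.
The additional-duty order on 3249.19.29 targets Vinland, not Merovia; it does not apply.
Duty = ¥354,510.81 × 0% = ¥0.00.
Line 4 (9418.39.19, Vinland, 2,238 liters, ¥393,261.36):
Base rate for 9418.39.19 is 31.5%.
Duty = ¥393,261.36 × 31.5% = ¥123,877.33.
Total = ¥0.00 + ¥1,763.10 + ¥0.00 + ¥123,877.33 = ¥125,640.43.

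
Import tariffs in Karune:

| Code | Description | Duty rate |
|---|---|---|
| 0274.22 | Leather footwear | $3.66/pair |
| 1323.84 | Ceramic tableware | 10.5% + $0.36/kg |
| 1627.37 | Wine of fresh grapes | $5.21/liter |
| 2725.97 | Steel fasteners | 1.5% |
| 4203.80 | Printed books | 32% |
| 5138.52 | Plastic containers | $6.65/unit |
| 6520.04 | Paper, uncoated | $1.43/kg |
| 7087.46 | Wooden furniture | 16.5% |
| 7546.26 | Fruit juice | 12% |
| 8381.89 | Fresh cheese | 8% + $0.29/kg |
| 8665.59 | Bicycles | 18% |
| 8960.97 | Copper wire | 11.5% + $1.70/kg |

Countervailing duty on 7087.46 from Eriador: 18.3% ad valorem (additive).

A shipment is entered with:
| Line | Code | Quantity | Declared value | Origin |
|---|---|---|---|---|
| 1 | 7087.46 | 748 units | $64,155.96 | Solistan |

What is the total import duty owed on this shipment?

Line 1 (7087.46, Solistan, 748 units, $64,155.96):
Base rate for 7087.46 is 16.5%.
The additional-duty order on 7087.46 targets Eriador, not Solistan; it does not apply.
Duty = $64,155.96 × 16.5% = $10,585.73.

$10,585.73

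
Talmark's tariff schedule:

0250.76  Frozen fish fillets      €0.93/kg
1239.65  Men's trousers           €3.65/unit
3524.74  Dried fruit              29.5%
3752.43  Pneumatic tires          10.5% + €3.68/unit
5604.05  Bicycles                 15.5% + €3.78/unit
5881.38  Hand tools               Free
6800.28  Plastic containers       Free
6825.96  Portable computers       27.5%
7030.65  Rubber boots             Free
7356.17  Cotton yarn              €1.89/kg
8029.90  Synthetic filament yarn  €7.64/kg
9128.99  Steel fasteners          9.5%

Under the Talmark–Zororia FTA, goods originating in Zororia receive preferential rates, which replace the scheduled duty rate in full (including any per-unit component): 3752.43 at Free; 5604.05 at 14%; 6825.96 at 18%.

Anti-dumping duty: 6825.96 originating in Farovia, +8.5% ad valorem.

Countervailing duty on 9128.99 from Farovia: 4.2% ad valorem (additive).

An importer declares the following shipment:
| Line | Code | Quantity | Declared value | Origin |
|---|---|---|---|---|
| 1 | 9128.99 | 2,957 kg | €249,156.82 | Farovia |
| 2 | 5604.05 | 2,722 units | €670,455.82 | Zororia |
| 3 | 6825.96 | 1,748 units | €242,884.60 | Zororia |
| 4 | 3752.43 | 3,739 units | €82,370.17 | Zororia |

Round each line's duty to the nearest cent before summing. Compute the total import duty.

Line 1 (9128.99, Farovia, 2,957 kg, €249,156.82):
Base rate for 9128.99 is 9.5%.
Additional duty on 9128.99 from Farovia: +4.2%. Applied ad valorem rate: 9.5% + 4.2% = 13.7%.
Duty = €249,156.82 × 13.7% = €34,134.48.
Line 2 (5604.05, Zororia, 2,722 units, €670,455.82):
Base rate for 5604.05 is 15.5% + €3.78/unit.
Origin Zororia qualifies under the Talmark–Zororia agreement and 5604.05 is covered: preferential rate 14% applies instead.
Duty = €670,455.82 × 14% = €93,863.81.
Line 3 (6825.96, Zororia, 1,748 units, €242,884.60):
Base rate for 6825.96 is 27.5%.
Origin Zororia qualifies under the Talmark–Zororia agreement and 6825.96 is covered: preferential rate 18% applies instead.
The additional-duty order on 6825.96 targets Farovia, not Zororia; it does not apply.
Duty = €242,884.60 × 18% = €43,719.23.
Line 4 (3752.43, Zororia, 3,739 units, €82,370.17):
Base rate for 3752.43 is 10.5% + €3.68/unit.
Origin Zororia qualifies under the Talmark–Zororia agreement and 3752.43 is covered: preferential rate Free applies instead.
Duty = €82,370.17 × 0% = €0.00.
Total = €34,134.48 + €93,863.81 + €43,719.23 + €0.00 = €171,717.52.

€171,717.52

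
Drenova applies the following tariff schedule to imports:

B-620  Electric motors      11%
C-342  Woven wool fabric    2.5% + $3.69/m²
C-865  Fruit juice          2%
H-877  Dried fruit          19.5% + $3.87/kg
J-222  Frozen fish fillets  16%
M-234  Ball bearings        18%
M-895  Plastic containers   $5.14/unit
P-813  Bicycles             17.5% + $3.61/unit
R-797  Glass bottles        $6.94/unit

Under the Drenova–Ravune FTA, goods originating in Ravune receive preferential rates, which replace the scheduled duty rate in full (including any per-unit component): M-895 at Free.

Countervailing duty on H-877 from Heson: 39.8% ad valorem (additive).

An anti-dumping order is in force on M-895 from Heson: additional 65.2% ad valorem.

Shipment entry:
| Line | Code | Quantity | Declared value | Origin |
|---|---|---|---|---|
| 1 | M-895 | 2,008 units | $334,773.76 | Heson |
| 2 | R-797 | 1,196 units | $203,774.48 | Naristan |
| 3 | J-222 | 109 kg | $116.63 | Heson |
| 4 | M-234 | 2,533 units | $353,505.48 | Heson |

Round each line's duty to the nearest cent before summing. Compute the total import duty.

$300,543.50

Line 1 (M-895, Heson, 2,008 units, $334,773.76):
Base rate for M-895 is $5.14/unit.
M-895 has an FTA preferential rate, but origin Heson is not Ravune; base rate stands.
Additional duty on M-895 from Heson: +65.2% ad valorem. Applied ad valorem rate = 65.2%.
Duty = $334,773.76 × 65.2% + 2,008 × $5.14 = $228,593.61.
Line 2 (R-797, Naristan, 1,196 units, $203,774.48):
Base rate for R-797 is $6.94/unit.
Duty = 1,196 × $6.94 = $8,300.24.
Line 3 (J-222, Heson, 109 kg, $116.63):
Base rate for J-222 is 16%.
Duty = $116.63 × 16% = $18.66.
Line 4 (M-234, Heson, 2,533 units, $353,505.48):
Base rate for M-234 is 18%.
Duty = $353,505.48 × 18% = $63,630.99.
Total = $228,593.61 + $8,300.24 + $18.66 + $63,630.99 = $300,543.50.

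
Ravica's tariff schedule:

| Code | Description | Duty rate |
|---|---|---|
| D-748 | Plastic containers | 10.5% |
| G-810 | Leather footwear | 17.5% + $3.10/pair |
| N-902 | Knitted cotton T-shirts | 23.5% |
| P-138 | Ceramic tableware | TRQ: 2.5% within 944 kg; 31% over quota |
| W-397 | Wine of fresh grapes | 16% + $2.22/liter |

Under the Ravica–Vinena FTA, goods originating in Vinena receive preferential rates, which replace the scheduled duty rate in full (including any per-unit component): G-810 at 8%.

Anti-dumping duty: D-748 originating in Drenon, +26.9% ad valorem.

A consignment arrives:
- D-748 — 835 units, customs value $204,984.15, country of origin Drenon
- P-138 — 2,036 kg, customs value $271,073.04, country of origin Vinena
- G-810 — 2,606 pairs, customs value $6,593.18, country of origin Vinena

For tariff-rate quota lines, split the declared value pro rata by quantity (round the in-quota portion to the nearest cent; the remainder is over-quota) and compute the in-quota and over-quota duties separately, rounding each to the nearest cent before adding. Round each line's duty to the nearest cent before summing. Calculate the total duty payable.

$125,404.17

Line 1 (D-748, Drenon, 835 units, $204,984.15):
Base rate for D-748 is 10.5%.
Additional duty on D-748 from Drenon: +26.9%. Applied ad valorem rate: 10.5% + 26.9% = 37.4%.
Duty = $204,984.15 × 37.4% = $76,664.07.
Line 2 (P-138, Vinena, 2,036 kg, $271,073.04):
Code P-138 is under a tariff-rate quota (threshold 944 kg). In-quota: 944 kg at 2.5%; over-quota: 1,092 kg at 31%.
Pro-rata value split: in-quota = $271,073.04 × 944/2,036 = $125,684.16; over-quota = $271,073.04 − $125,684.16 = $145,388.88.
In-quota duty = $125,684.16 × 2.5% = $3,142.10. Over-quota duty = $145,388.88 × 31% = $45,070.55.
Line duty = $3,142.10 + $45,070.55 = $48,212.65.
Line 3 (G-810, Vinena, 2,606 pairs, $6,593.18):
Base rate for G-810 is 17.5% + $3.10/pair.
Origin Vinena qualifies under the Ravica–Vinena agreement and G-810 is covered: preferential rate 8% applies instead.
Duty = $6,593.18 × 8% = $527.45.
Total = $76,664.07 + $48,212.65 + $527.45 = $125,404.17.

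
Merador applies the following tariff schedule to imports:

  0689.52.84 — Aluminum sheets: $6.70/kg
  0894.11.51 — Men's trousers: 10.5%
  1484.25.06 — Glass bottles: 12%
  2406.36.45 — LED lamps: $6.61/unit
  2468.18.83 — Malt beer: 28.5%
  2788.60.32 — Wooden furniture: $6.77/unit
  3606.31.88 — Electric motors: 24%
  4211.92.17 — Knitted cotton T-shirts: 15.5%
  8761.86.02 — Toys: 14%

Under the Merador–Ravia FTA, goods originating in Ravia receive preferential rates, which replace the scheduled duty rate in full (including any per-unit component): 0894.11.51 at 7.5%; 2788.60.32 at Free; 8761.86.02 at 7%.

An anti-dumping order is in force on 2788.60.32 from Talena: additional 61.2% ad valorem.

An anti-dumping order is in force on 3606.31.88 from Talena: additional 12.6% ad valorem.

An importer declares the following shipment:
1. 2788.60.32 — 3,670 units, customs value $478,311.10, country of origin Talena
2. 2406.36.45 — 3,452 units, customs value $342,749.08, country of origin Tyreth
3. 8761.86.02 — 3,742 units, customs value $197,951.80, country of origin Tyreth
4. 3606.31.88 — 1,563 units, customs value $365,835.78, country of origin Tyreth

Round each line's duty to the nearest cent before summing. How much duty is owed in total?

$455,903.85

Line 1 (2788.60.32, Talena, 3,670 units, $478,311.10):
Base rate for 2788.60.32 is $6.77/unit.
2788.60.32 has an FTA preferential rate, but origin Talena is not Ravia; base rate stands.
Additional duty on 2788.60.32 from Talena: +61.2% ad valorem. Applied ad valorem rate = 61.2%.
Duty = $478,311.10 × 61.2% + 3,670 × $6.77 = $317,572.29.
Line 2 (2406.36.45, Tyreth, 3,452 units, $342,749.08):
Base rate for 2406.36.45 is $6.61/unit.
Duty = 3,452 × $6.61 = $22,817.72.
Line 3 (8761.86.02, Tyreth, 3,742 units, $197,951.80):
Base rate for 8761.86.02 is 14%.
8761.86.02 has an FTA preferential rate, but origin Tyreth is not Ravia; base rate stands.
Duty = $197,951.80 × 14% = $27,713.25.
Line 4 (3606.31.88, Tyreth, 1,563 units, $365,835.78):
Base rate for 3606.31.88 is 24%.
The additional-duty order on 3606.31.88 targets Talena, not Tyreth; it does not apply.
Duty = $365,835.78 × 24% = $87,800.59.
Total = $317,572.29 + $22,817.72 + $27,713.25 + $87,800.59 = $455,903.85.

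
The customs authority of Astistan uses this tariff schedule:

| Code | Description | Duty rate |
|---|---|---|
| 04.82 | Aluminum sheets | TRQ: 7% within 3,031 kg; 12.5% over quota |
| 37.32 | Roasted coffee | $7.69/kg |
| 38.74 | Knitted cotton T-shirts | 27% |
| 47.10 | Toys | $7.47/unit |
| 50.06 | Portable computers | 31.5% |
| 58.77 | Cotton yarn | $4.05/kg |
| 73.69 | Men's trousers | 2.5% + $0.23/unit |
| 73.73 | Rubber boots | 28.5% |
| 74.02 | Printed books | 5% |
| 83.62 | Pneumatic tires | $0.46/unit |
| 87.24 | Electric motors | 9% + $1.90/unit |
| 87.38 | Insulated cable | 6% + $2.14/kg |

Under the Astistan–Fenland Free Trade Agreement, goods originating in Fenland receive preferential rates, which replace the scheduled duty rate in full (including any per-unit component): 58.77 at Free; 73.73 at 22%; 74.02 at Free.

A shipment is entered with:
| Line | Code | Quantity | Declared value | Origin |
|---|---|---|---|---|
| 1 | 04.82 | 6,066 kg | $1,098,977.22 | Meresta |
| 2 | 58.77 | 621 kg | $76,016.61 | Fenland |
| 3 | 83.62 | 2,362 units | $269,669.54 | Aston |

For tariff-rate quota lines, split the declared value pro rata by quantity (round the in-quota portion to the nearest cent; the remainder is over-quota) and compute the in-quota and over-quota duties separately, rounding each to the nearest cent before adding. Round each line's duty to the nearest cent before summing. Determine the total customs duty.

Line 1 (04.82, Meresta, 6,066 kg, $1,098,977.22):
Code 04.82 is under a tariff-rate quota (threshold 3,031 kg). In-quota: 3,031 kg at 7%; over-quota: 3,035 kg at 12.5%.
Pro-rata value split: in-quota = $1,098,977.22 × 3,031/6,066 = $549,126.27; over-quota = $1,098,977.22 − $549,126.27 = $549,850.95.
In-quota duty = $549,126.27 × 7% = $38,438.84. Over-quota duty = $549,850.95 × 12.5% = $68,731.37.
Line duty = $38,438.84 + $68,731.37 = $107,170.21.
Line 2 (58.77, Fenland, 621 kg, $76,016.61):
Base rate for 58.77 is $4.05/kg.
Origin Fenland qualifies under the Astistan–Fenland agreement and 58.77 is covered: preferential rate Free applies instead.
Duty = $76,016.61 × 0% = $0.00.
Line 3 (83.62, Aston, 2,362 units, $269,669.54):
Base rate for 83.62 is $0.46/unit.
Duty = 2,362 × $0.46 = $1,086.52.
Total = $107,170.21 + $0.00 + $1,086.52 = $108,256.73.

$108,256.73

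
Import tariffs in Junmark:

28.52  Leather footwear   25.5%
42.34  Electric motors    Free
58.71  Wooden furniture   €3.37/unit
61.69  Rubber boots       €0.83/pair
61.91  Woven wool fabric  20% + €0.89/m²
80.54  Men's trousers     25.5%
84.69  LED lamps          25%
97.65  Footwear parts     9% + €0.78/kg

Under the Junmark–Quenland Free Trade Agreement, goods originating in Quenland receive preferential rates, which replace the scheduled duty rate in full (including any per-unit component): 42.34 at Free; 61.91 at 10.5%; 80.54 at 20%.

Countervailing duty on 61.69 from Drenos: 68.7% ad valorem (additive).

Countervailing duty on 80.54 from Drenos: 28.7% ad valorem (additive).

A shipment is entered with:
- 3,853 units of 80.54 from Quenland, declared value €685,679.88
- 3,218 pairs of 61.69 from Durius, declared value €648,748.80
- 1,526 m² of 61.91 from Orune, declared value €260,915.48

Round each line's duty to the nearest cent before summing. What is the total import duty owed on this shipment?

€193,348.16

Line 1 (80.54, Quenland, 3,853 units, €685,679.88):
Base rate for 80.54 is 25.5%.
Origin Quenland qualifies under the Junmark–Quenland agreement and 80.54 is covered: preferential rate 20% applies instead.
The additional-duty order on 80.54 targets Drenos, not Quenland; it does not apply.
Duty = €685,679.88 × 20% = €137,135.98.
Line 2 (61.69, Durius, 3,218 pairs, €648,748.80):
Base rate for 61.69 is €0.83/pair.
The additional-duty order on 61.69 targets Drenos, not Durius; it does not apply.
Duty = 3,218 × €0.83 = €2,670.94.
Line 3 (61.91, Orune, 1,526 m², €260,915.48):
Base rate for 61.91 is 20% + €0.89/m².
61.91 has an FTA preferential rate, but origin Orune is not Quenland; base rate stands.
Duty = €260,915.48 × 20% + 1,526 × €0.89 = €53,541.24.
Total = €137,135.98 + €2,670.94 + €53,541.24 = €193,348.16.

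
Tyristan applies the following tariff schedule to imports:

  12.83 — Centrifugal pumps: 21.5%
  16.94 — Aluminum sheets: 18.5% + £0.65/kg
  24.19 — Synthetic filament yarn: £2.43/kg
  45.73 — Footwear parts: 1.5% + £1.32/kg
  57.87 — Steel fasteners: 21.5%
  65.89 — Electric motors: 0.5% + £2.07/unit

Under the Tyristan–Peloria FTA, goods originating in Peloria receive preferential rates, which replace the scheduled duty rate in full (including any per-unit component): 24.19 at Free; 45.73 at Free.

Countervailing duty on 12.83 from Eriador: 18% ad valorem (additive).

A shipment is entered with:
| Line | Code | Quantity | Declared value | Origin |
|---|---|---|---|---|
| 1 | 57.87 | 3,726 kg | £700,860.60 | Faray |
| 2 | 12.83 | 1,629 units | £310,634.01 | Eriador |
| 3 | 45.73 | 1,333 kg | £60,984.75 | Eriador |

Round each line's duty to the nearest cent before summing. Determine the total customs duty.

Line 1 (57.87, Faray, 3,726 kg, £700,860.60):
Base rate for 57.87 is 21.5%.
Duty = £700,860.60 × 21.5% = £150,685.03.
Line 2 (12.83, Eriador, 1,629 units, £310,634.01):
Base rate for 12.83 is 21.5%.
Additional duty on 12.83 from Eriador: +18%. Applied ad valorem rate: 21.5% + 18% = 39.5%.
Duty = £310,634.01 × 39.5% = £122,700.43.
Line 3 (45.73, Eriador, 1,333 kg, £60,984.75):
Base rate for 45.73 is 1.5% + £1.32/kg.
45.73 has an FTA preferential rate, but origin Eriador is not Peloria; base rate stands.
Duty = £60,984.75 × 1.5% + 1,333 × £1.32 = £2,674.33.
Total = £150,685.03 + £122,700.43 + £2,674.33 = £276,059.79.

£276,059.79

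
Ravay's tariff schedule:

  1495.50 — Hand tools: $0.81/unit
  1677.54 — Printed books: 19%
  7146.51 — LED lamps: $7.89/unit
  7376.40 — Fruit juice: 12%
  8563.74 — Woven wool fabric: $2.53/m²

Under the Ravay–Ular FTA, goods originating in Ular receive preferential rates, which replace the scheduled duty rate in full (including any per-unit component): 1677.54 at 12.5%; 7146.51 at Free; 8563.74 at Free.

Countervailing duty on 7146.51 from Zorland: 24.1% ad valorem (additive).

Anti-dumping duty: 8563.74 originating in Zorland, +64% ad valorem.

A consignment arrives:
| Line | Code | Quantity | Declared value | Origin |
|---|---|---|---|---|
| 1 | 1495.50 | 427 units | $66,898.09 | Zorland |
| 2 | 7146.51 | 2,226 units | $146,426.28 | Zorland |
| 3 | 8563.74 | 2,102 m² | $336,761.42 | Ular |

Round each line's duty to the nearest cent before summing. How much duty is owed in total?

Line 1 (1495.50, Zorland, 427 units, $66,898.09):
Base rate for 1495.50 is $0.81/unit.
Duty = 427 × $0.81 = $345.87.
Line 2 (7146.51, Zorland, 2,226 units, $146,426.28):
Base rate for 7146.51 is $7.89/unit.
7146.51 has an FTA preferential rate, but origin Zorland is not Ular; base rate stands.
Additional duty on 7146.51 from Zorland: +24.1% ad valorem. Applied ad valorem rate = 24.1%.
Duty = $146,426.28 × 24.1% + 2,226 × $7.89 = $52,851.87.
Line 3 (8563.74, Ular, 2,102 m², $336,761.42):
Base rate for 8563.74 is $2.53/m².
Origin Ular qualifies under the Ravay–Ular agreement and 8563.74 is covered: preferential rate Free applies instead.
The additional-duty order on 8563.74 targets Zorland, not Ular; it does not apply.
Duty = $336,761.42 × 0% = $0.00.
Total = $345.87 + $52,851.87 + $0.00 = $53,197.74.

$53,197.74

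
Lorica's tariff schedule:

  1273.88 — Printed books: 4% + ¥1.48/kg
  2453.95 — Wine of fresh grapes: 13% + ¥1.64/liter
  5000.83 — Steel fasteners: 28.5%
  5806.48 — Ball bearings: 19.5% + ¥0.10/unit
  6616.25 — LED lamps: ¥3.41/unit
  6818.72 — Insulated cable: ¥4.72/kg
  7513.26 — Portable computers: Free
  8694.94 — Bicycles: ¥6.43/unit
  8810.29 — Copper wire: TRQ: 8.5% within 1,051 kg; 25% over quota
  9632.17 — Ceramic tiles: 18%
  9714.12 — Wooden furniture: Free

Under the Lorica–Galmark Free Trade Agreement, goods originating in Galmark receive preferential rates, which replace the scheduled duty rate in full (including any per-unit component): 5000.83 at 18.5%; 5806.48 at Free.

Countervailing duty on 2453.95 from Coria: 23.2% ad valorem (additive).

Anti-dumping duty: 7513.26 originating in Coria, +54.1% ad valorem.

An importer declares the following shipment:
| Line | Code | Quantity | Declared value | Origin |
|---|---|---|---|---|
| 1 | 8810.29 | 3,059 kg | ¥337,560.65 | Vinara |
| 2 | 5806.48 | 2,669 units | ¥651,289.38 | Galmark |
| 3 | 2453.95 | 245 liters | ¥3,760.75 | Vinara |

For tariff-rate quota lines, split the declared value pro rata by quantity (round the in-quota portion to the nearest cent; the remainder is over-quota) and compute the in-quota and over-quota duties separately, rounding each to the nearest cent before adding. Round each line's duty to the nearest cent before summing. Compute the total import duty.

¥66,144.52

Line 1 (8810.29, Vinara, 3,059 kg, ¥337,560.65):
Code 8810.29 is under a tariff-rate quota (threshold 1,051 kg). In-quota: 1,051 kg at 8.5%; over-quota: 2,008 kg at 25%.
Pro-rata value split: in-quota = ¥337,560.65 × 1,051/3,059 = ¥115,977.85; over-quota = ¥337,560.65 − ¥115,977.85 = ¥221,582.80.
In-quota duty = ¥115,977.85 × 8.5% = ¥9,858.12. Over-quota duty = ¥221,582.80 × 25% = ¥55,395.70.
Line duty = ¥9,858.12 + ¥55,395.70 = ¥65,253.82.
Line 2 (5806.48, Galmark, 2,669 units, ¥651,289.38):
Base rate for 5806.48 is 19.5% + ¥0.10/unit.
Origin Galmark qualifies under the Lorica–Galmark agreement and 5806.48 is covered: preferential rate Free applies instead.
Duty = ¥651,289.38 × 0% = ¥0.00.
Line 3 (2453.95, Vinara, 245 liters, ¥3,760.75):
Base rate for 2453.95 is 13% + ¥1.64/liter.
The additional-duty order on 2453.95 targets Coria, not Vinara; it does not apply.
Duty = ¥3,760.75 × 13% + 245 × ¥1.64 = ¥890.70.
Total = ¥65,253.82 + ¥0.00 + ¥890.70 = ¥66,144.52.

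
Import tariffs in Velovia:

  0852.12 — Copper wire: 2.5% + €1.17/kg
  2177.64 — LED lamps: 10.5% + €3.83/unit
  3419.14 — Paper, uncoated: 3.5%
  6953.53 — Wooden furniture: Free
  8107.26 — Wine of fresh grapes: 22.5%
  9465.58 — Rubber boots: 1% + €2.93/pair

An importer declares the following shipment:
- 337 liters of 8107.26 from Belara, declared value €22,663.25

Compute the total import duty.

Line 1 (8107.26, Belara, 337 liters, €22,663.25):
Base rate for 8107.26 is 22.5%.
Duty = €22,663.25 × 22.5% = €5,099.23.

€5,099.23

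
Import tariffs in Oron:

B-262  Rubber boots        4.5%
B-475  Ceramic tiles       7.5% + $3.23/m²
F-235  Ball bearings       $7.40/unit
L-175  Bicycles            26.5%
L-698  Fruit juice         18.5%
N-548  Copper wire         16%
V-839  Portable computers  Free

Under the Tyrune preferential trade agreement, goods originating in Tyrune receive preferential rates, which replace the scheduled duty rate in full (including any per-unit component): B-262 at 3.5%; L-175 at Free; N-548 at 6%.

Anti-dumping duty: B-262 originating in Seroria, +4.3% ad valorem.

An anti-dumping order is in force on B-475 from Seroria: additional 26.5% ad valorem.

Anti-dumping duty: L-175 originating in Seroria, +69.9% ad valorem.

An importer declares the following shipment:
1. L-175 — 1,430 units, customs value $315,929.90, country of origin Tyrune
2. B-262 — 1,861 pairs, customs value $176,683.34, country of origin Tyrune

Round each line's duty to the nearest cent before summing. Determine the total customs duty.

$6,183.92

Line 1 (L-175, Tyrune, 1,430 units, $315,929.90):
Base rate for L-175 is 26.5%.
Origin Tyrune qualifies under the Oron–Tyrune agreement and L-175 is covered: preferential rate Free applies instead.
The additional-duty order on L-175 targets Seroria, not Tyrune; it does not apply.
Duty = $315,929.90 × 0% = $0.00.
Line 2 (B-262, Tyrune, 1,861 pairs, $176,683.34):
Base rate for B-262 is 4.5%.
Origin Tyrune qualifies under the Oron–Tyrune agreement and B-262 is covered: preferential rate 3.5% applies instead.
The additional-duty order on B-262 targets Seroria, not Tyrune; it does not apply.
Duty = $176,683.34 × 3.5% = $6,183.92.
Total = $0.00 + $6,183.92 = $6,183.92.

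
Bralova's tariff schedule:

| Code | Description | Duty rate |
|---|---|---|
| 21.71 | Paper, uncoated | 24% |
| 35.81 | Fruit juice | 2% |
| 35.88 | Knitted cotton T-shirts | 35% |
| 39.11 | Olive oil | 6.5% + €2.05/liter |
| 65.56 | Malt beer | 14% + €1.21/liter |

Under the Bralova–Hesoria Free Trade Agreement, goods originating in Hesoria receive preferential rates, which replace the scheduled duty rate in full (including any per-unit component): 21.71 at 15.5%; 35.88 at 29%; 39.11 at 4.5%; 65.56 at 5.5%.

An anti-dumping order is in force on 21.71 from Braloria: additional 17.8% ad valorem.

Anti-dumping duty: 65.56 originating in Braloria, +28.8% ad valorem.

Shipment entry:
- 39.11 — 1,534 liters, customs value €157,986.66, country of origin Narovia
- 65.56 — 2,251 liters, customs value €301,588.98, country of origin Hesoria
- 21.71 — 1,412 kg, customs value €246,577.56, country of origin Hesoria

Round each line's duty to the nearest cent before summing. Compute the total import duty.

€68,220.74

Line 1 (39.11, Narovia, 1,534 liters, €157,986.66):
Base rate for 39.11 is 6.5% + €2.05/liter.
39.11 has an FTA preferential rate, but origin Narovia is not Hesoria; base rate stands.
Duty = €157,986.66 × 6.5% + 1,534 × €2.05 = €13,413.83.
Line 2 (65.56, Hesoria, 2,251 liters, €301,588.98):
Base rate for 65.56 is 14% + €1.21/liter.
Origin Hesoria qualifies under the Bralova–Hesoria agreement and 65.56 is covered: preferential rate 5.5% applies instead.
The additional-duty order on 65.56 targets Braloria, not Hesoria; it does not apply.
Duty = €301,588.98 × 5.5% = €16,587.39.
Line 3 (21.71, Hesoria, 1,412 kg, €246,577.56):
Base rate for 21.71 is 24%.
Origin Hesoria qualifies under the Bralova–Hesoria agreement and 21.71 is covered: preferential rate 15.5% applies instead.
The additional-duty order on 21.71 targets Braloria, not Hesoria; it does not apply.
Duty = €246,577.56 × 15.5% = €38,219.52.
Total = €13,413.83 + €16,587.39 + €38,219.52 = €68,220.74.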